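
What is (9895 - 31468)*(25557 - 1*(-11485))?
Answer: -799107066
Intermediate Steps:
(9895 - 31468)*(25557 - 1*(-11485)) = -21573*(25557 + 11485) = -21573*37042 = -799107066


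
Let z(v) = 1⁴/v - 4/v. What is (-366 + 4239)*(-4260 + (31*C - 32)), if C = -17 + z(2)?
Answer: -37688163/2 ≈ -1.8844e+7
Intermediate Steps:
z(v) = -3/v (z(v) = 1/v - 4/v = -3/v)
C = -37/2 (C = -17 - 3/2 = -37/2 ≈ -18.500)
(-366 + 4239)*(-4260 + (31*C - 32)) = (-366 + 4239)*(-4260 + (31*(-37/2) - 32)) = 3873*(-4260 + (-1147/2 - 32)) = 3873*(-4260 - 1211/2) = 3873*(-9731/2) = -37688163/2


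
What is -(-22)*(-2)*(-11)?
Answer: 484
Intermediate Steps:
-(-22)*(-2)*(-11) = -22*2*(-11) = -44*(-11) = 484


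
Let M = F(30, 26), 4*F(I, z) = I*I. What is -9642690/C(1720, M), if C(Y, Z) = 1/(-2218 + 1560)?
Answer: 6344890020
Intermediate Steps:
F(I, z) = I²/4 (F(I, z) = (I*I)/4 = I²/4)
M = 225 (M = (¼)*30² = (¼)*900 = 225)
C(Y, Z) = -1/658 (C(Y, Z) = 1/(-658) = -1/658)
-9642690/C(1720, M) = -9642690/(-1/658) = -9642690*(-658) = 6344890020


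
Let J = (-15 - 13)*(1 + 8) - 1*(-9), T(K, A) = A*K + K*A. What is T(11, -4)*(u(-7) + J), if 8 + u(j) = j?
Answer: 22704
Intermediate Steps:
T(K, A) = 2*A*K (T(K, A) = A*K + A*K = 2*A*K)
u(j) = -8 + j
J = -243 (J = -28*9 + 9 = -252 + 9 = -243)
T(11, -4)*(u(-7) + J) = (2*(-4)*11)*((-8 - 7) - 243) = -88*(-15 - 243) = -88*(-258) = 22704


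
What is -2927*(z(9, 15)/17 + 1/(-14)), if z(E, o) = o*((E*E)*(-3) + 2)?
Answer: 148185229/238 ≈ 6.2263e+5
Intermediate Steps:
z(E, o) = o*(2 - 3*E²) (z(E, o) = o*(E²*(-3) + 2) = o*(-3*E² + 2) = o*(2 - 3*E²))
-2927*(z(9, 15)/17 + 1/(-14)) = -2927*((15*(2 - 3*9²))/17 + 1/(-14)) = -2927*((15*(2 - 3*81))*(1/17) + 1*(-1/14)) = -2927*((15*(2 - 243))*(1/17) - 1/14) = -2927*((15*(-241))*(1/17) - 1/14) = -2927*(-3615*1/17 - 1/14) = -2927*(-3615/17 - 1/14) = -2927*(-50627/238) = 148185229/238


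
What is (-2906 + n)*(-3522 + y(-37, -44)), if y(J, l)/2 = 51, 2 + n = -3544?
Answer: 22065840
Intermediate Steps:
n = -3546 (n = -2 - 3544 = -3546)
y(J, l) = 102 (y(J, l) = 2*51 = 102)
(-2906 + n)*(-3522 + y(-37, -44)) = (-2906 - 3546)*(-3522 + 102) = -6452*(-3420) = 22065840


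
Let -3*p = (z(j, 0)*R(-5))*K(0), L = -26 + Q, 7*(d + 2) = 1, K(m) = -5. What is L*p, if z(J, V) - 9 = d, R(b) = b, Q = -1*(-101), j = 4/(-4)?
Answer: -31250/7 ≈ -4464.3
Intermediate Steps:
j = -1 (j = 4*(-1/4) = -1)
Q = 101
d = -13/7 (d = -2 + (1/7)*1 = -2 + 1/7 = -13/7 ≈ -1.8571)
z(J, V) = 50/7 (z(J, V) = 9 - 13/7 = 50/7)
L = 75 (L = -26 + 101 = 75)
p = -1250/21 (p = -(50/7)*(-5)*(-5)/3 = -(-250)*(-5)/21 = -1/3*1250/7 = -1250/21 ≈ -59.524)
L*p = 75*(-1250/21) = -31250/7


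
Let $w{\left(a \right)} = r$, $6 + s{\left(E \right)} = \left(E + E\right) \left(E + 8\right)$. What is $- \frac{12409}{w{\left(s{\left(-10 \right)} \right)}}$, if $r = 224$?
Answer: $- \frac{12409}{224} \approx -55.397$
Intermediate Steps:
$s{\left(E \right)} = -6 + 2 E \left(8 + E\right)$ ($s{\left(E \right)} = -6 + \left(E + E\right) \left(E + 8\right) = -6 + 2 E \left(8 + E\right)$)
$w{\left(a \right)} = 224$
$- \frac{12409}{w{\left(s{\left(-10 \right)} \right)}} = - \frac{12409}{224}$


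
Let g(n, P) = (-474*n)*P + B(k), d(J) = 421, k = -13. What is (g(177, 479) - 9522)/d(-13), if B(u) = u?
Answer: -40196677/421 ≈ -95479.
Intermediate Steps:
g(n, P) = -13 - 474*P*n (g(n, P) = (-474*n)*P - 13 = -474*P*n - 13 = -13 - 474*P*n)
(g(177, 479) - 9522)/d(-13) = ((-13 - 474*479*177) - 9522)/421 = ((-13 - 40187142) - 9522)*(1/421) = (-40187155 - 9522)*(1/421) = -40196677*1/421 = -40196677/421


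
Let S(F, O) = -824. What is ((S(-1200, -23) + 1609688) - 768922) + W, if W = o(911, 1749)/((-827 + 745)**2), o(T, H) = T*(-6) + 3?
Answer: 5647764545/6724 ≈ 8.3994e+5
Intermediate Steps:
o(T, H) = 3 - 6*T (o(T, H) = -6*T + 3 = 3 - 6*T)
W = -5463/6724 (W = (3 - 6*911)/((-827 + 745)**2) = (3 - 5466)/((-82)**2) = -5463/6724 ≈ -0.81246)
((S(-1200, -23) + 1609688) - 768922) + W = ((-824 + 1609688) - 768922) - 5463/6724 = (1608864 - 768922) - 5463/6724 = 839942 - 5463/6724 = 5647764545/6724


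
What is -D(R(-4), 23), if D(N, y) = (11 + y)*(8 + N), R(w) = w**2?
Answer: -816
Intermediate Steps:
D(N, y) = (8 + N)*(11 + y)
-D(R(-4), 23) = -(88 + 8*23 + 11*(-4)**2 + (-4)**2*23) = -(88 + 184 + 11*16 + 16*23) = -(88 + 184 + 176 + 368) = -1*816 = -816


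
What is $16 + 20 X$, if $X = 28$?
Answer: $576$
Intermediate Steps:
$16 + 20 X = 16 + 20 \cdot 28 = 16 + 560 = 576$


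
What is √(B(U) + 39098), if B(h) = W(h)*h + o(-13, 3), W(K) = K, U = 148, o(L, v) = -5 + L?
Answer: 66*√14 ≈ 246.95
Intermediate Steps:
B(h) = -18 + h² (B(h) = h*h + (-5 - 13) = h² - 18 = -18 + h²)
√(B(U) + 39098) = √((-18 + 148²) + 39098) = √((-18 + 21904) + 39098) = √(21886 + 39098) = √60984 = 66*√14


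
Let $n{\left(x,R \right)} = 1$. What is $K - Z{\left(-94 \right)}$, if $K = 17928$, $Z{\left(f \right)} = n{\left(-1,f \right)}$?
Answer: $17927$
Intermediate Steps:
$Z{\left(f \right)} = 1$
$K - Z{\left(-94 \right)} = 17928 - 1 = 17927$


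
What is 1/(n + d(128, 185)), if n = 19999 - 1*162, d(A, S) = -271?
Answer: 1/19566 ≈ 5.1109e-5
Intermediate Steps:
n = 19837 (n = 19999 - 162 = 19837)
1/(n + d(128, 185)) = 1/(19837 - 271) = 1/19566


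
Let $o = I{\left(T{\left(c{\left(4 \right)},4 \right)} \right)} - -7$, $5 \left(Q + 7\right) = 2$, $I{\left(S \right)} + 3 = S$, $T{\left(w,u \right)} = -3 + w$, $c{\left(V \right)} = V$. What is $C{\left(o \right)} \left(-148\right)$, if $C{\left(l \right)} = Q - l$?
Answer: $\frac{8584}{5} \approx 1716.8$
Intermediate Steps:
$I{\left(S \right)} = -3 + S$
$Q = - \frac{33}{5}$ ($Q = -7 + \frac{1}{5} \cdot 2 = -7 + \frac{2}{5} = - \frac{33}{5} \approx -6.6$)
$o = 5$ ($o = \left(-3 + \left(-3 + 4\right)\right) - -7 = \left(-3 + 1\right) + 7 = -2 + 7 = 5$)
$C{\left(l \right)} = - \frac{33}{5} - l$
$C{\left(o \right)} \left(-148\right) = \left(- \frac{33}{5} - 5\right) \left(-148\right) = \left(- \frac{58}{5}\right) \left(-148\right) = \frac{8584}{5}$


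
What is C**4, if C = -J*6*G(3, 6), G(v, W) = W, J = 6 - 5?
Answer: 1679616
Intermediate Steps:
J = 1
C = -36 (C = -1*6*6 = -6*6 = -1*36 = -36)
C**4 = (-36)**4 = 1679616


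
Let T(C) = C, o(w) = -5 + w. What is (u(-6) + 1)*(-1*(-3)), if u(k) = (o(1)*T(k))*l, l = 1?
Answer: 75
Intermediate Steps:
u(k) = -4*k (u(k) = ((-5 + 1)*k)*1 = -4*k*1 = -4*k)
(u(-6) + 1)*(-1*(-3)) = (-4*(-6) + 1)*(-1*(-3)) = (24 + 1)*3 = 25*3 = 75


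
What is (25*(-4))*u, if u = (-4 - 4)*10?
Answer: 8000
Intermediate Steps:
u = -80 (u = -8*10 = -80)
(25*(-4))*u = (25*(-4))*(-80) = -100*(-80) = 8000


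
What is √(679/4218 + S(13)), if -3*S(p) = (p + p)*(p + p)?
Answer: I*√4006159386/4218 ≈ 15.006*I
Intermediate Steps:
S(p) = -4*p²/3 (S(p) = -(p + p)*(p + p)/3 = -2*p*2*p/3 = -4*p²/3)
√(679/4218 + S(13)) = √(679/4218 - 4/3*13²) = √(679*(1/4218) - 4/3*169) = √(679/4218 - 676/3) = √(-949777/4218) = I*√4006159386/4218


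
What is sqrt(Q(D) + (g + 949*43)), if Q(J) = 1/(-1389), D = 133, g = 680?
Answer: sqrt(80041738938)/1389 ≈ 203.68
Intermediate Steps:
Q(J) = -1/1389
sqrt(Q(D) + (g + 949*43)) = sqrt(-1/1389 + (680 + 949*43)) = sqrt(-1/1389 + (680 + 40807)) = sqrt(-1/1389 + 41487) = sqrt(57625442/1389) = sqrt(80041738938)/1389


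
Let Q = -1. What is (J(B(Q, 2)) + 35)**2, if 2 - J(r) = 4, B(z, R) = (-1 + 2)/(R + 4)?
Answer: 1089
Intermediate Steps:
B(z, R) = 1/(4 + R)
J(r) = -2 (J(r) = 2 - 1*4 = 2 - 4 = -2)
(J(B(Q, 2)) + 35)**2 = (-2 + 35)**2 = 33**2 = 1089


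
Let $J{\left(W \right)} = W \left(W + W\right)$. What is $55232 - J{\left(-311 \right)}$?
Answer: $-138210$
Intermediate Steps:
$J{\left(W \right)} = 2 W^{2}$ ($J{\left(W \right)} = W 2 W = 2 W^{2}$)
$55232 - J{\left(-311 \right)} = 55232 - 2 \left(-311\right)^{2} = 55232 - 2 \cdot 96721 = 55232 - 193442 = -138210$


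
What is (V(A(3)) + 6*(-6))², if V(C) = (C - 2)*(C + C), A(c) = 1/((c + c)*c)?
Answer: 34421689/26244 ≈ 1311.6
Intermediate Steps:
A(c) = 1/(2*c²) (A(c) = 1/(((2*c))*c) = (1/(2*c))/c = 1/(2*c²))
V(C) = 2*C*(-2 + C) (V(C) = (-2 + C)*(2*C) = 2*C*(-2 + C))
(V(A(3)) + 6*(-6))² = (2*((½)/3²)*(-2 + (½)/3²) + 6*(-6))² = (2*((½)*(⅑))*(-2 + (½)*(⅑)) - 36)² = (2*(1/18)*(-2 + 1/18) - 36)² = (2*(1/18)*(-35/18) - 36)² = (-35/162 - 36)² = (-5867/162)² = 34421689/26244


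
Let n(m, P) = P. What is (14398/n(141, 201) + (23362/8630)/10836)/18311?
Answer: 224404843067/57363634733580 ≈ 0.0039120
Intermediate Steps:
(14398/n(141, 201) + (23362/8630)/10836)/18311 = (14398/201 + (23362/8630)/10836)/18311 = (14398*(1/201) + (23362*(1/8630))*(1/10836))*(1/18311) = (14398/201 + (11681/4315)*(1/10836))*(1/18311) = (14398/201 + 11681/46757340)*(1/18311) = (224404843067/3132741780)*(1/18311) = 224404843067/57363634733580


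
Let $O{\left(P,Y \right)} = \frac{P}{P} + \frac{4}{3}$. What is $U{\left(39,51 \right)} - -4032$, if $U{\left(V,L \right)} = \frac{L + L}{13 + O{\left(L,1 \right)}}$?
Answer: $\frac{92889}{23} \approx 4038.7$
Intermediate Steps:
$O{\left(P,Y \right)} = \frac{7}{3}$ ($O{\left(P,Y \right)} = 1 + 4 \cdot \frac{1}{3} = 1 + \frac{4}{3} = \frac{7}{3}$)
$U{\left(V,L \right)} = \frac{3 L}{23}$ ($U{\left(V,L \right)} = \frac{L + L}{13 + \frac{7}{3}} = \frac{2 L}{\frac{46}{3}} = 2 L \frac{3}{46} = \frac{3 L}{23}$)
$U{\left(39,51 \right)} - -4032 = \frac{3}{23} \cdot 51 - -4032 = \frac{153}{23} + 4032 = \frac{92889}{23}$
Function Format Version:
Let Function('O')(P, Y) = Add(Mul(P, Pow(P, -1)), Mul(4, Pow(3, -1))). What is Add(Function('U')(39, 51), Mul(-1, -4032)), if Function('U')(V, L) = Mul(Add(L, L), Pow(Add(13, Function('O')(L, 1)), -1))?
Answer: Rational(92889, 23) ≈ 4038.7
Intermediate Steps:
Function('O')(P, Y) = Rational(7, 3) (Function('O')(P, Y) = Add(1, Mul(4, Rational(1, 3))) = Add(1, Rational(4, 3)) = Rational(7, 3))
Function('U')(V, L) = Mul(Rational(3, 23), L) (Function('U')(V, L) = Mul(Add(L, L), Pow(Add(13, Rational(7, 3)), -1)) = Mul(Mul(2, L), Pow(Rational(46, 3), -1)) = Mul(Mul(2, L), Rational(3, 46)) = Mul(Rational(3, 23), L))
Add(Function('U')(39, 51), Mul(-1, -4032)) = Add(Mul(Rational(3, 23), 51), Mul(-1, -4032)) = Add(Rational(153, 23), 4032) = Rational(92889, 23)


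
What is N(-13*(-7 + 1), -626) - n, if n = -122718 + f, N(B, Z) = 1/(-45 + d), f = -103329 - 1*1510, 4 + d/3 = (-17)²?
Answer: 184321171/810 ≈ 2.2756e+5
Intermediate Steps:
d = 855 (d = -12 + 3*(-17)² = -12 + 3*289 = -12 + 867 = 855)
f = -104839 (f = -103329 - 1510 = -104839)
N(B, Z) = 1/810 (N(B, Z) = 1/(-45 + 855) = 1/810)
n = -227557 (n = -122718 - 104839 = -227557)
N(-13*(-7 + 1), -626) - n = 1/810 - 1*(-227557) = 1/810 + 227557 = 184321171/810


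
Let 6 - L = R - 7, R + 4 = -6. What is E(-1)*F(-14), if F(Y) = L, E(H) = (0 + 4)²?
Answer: 368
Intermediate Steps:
R = -10 (R = -4 - 6 = -10)
L = 23 (L = 6 - (-10 - 7) = 6 - 1*(-17) = 6 + 17 = 23)
E(H) = 16 (E(H) = 4² = 16)
F(Y) = 23
E(-1)*F(-14) = 16*23 = 368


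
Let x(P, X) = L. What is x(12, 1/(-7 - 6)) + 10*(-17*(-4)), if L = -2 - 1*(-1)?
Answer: 679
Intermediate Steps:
L = -1 (L = -2 + 1 = -1)
x(P, X) = -1
x(12, 1/(-7 - 6)) + 10*(-17*(-4)) = -1 + 10*(-17*(-4)) = -1 + 10*68 = -1 + 680 = 679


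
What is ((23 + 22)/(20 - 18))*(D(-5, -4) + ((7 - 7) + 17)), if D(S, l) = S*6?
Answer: -585/2 ≈ -292.50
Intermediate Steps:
D(S, l) = 6*S
((23 + 22)/(20 - 18))*(D(-5, -4) + ((7 - 7) + 17)) = ((23 + 22)/(20 - 18))*(6*(-5) + ((7 - 7) + 17)) = (45/2)*(-30 + (0 + 17)) = (45*(½))*(-30 + 17) = (45/2)*(-13) = -585/2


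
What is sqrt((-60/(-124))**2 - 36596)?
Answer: I*sqrt(35168531)/31 ≈ 191.3*I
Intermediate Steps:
sqrt((-60/(-124))**2 - 36596) = sqrt((-60*(-1/124))**2 - 36596) = sqrt((15/31)**2 - 36596) = sqrt(225/961 - 36596) = sqrt(-35168531/961) = I*sqrt(35168531)/31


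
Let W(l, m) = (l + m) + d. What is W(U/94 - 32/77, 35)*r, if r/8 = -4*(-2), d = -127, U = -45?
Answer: -21515808/3619 ≈ -5945.2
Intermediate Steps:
r = 64 (r = 8*(-4*(-2)) = 8*8 = 64)
W(l, m) = -127 + l + m (W(l, m) = (l + m) - 127 = -127 + l + m)
W(U/94 - 32/77, 35)*r = (-127 + (-45/94 - 32/77) + 35)*64 = (-127 - 6473/7238 + 35)*64 = -672369/7238*64 = -21515808/3619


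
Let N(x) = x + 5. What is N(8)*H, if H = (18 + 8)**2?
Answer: 8788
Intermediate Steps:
N(x) = 5 + x
H = 676 (H = 26**2 = 676)
N(8)*H = (5 + 8)*676 = 13*676 = 8788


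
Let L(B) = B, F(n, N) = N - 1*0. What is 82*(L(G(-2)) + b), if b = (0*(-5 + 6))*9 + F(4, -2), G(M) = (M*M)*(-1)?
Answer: -492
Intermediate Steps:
F(n, N) = N (F(n, N) = N + 0 = N)
G(M) = -M**2 (G(M) = M**2*(-1) = -M**2)
b = -2 (b = (0*(-5 + 6))*9 - 2 = (0*1)*9 - 2 = 0*9 - 2 = 0 - 2 = -2)
82*(L(G(-2)) + b) = 82*(-1*(-2)**2 - 2) = 82*(-1*4 - 2) = 82*(-4 - 2) = 82*(-6) = -492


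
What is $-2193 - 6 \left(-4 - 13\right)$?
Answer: $-2091$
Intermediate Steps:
$-2193 - 6 \left(-4 - 13\right) = -2193 - -102 = -2193 + 102 = -2091$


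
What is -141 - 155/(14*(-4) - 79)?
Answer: -3776/27 ≈ -139.85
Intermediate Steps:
-141 - 155/(14*(-4) - 79) = -141 - 155/(-56 - 79) = -141 - 155/(-135) = -141 - 155*(-1/135) = -141 + 31/27 = -3776/27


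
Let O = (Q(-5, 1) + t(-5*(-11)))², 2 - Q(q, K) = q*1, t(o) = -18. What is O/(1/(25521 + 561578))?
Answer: 71038979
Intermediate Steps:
Q(q, K) = 2 - q
O = 121 (O = ((2 - 1*(-5)) - 18)² = ((2 + 5) - 18)² = (7 - 18)² = (-11)² = 121)
O/(1/(25521 + 561578)) = 121/(1/(25521 + 561578)) = 121/(1/587099) = 121*587099 = 71038979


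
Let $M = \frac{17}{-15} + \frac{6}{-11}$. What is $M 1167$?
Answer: $- \frac{107753}{55} \approx -1959.1$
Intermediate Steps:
$M = - \frac{277}{165}$ ($M = 17 \left(- \frac{1}{15}\right) + 6 \left(- \frac{1}{11}\right) = - \frac{17}{15} - \frac{6}{11} = - \frac{277}{165} \approx -1.6788$)
$M 1167 = \left(- \frac{277}{165}\right) 1167 = - \frac{107753}{55}$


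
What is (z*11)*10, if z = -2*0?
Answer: 0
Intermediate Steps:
z = 0
(z*11)*10 = (0*11)*10 = 0*10 = 0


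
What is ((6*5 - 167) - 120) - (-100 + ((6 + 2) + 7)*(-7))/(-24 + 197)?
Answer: -44256/173 ≈ -255.81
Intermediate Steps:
((6*5 - 167) - 120) - (-100 + ((6 + 2) + 7)*(-7))/(-24 + 197) = ((30 - 167) - 120) - (-100 + (8 + 7)*(-7))/173 = (-137 - 120) - (-100 + 15*(-7))/173 = -257 - (-100 - 105)/173 = -257 - (-205)/173 = -257 - 1*(-205/173) = -257 + 205/173 = -44256/173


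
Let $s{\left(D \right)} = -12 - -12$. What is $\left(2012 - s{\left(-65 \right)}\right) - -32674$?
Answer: $34686$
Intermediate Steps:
$s{\left(D \right)} = 0$ ($s{\left(D \right)} = -12 + 12 = 0$)
$\left(2012 - s{\left(-65 \right)}\right) - -32674 = \left(2012 - 0\right) - -32674 = \left(2012 + 0\right) + 32674 = 2012 + 32674 = 34686$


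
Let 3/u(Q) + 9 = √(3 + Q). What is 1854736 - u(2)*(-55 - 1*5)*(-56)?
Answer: 35262664/19 + 2520*√5/19 ≈ 1.8562e+6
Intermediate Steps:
u(Q) = 3/(-9 + √(3 + Q))
1854736 - u(2)*(-55 - 1*5)*(-56) = 1854736 - (3/(-9 + √(3 + 2)))*(-55 - 1*5)*(-56) = 1854736 - (3/(-9 + √5))*(-55 - 5)*(-56) = 1854736 - (3/(-9 + √5))*(-60)*(-56) = 1854736 - (-180/(-9 + √5))*(-56) = 1854736 - 10080/(-9 + √5)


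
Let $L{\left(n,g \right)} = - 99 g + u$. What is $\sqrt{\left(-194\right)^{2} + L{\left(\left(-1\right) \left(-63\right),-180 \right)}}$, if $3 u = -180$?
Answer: $2 \sqrt{13849} \approx 235.36$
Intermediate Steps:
$u = -60$ ($u = \frac{1}{3} \left(-180\right) = -60$)
$L{\left(n,g \right)} = -60 - 99 g$ ($L{\left(n,g \right)} = - 99 g - 60 = -60 - 99 g$)
$\sqrt{\left(-194\right)^{2} + L{\left(\left(-1\right) \left(-63\right),-180 \right)}} = \sqrt{\left(-194\right)^{2} - -17760} = \sqrt{37636 + \left(-60 + 17820\right)} = \sqrt{37636 + 17760} = \sqrt{55396} = 2 \sqrt{13849}$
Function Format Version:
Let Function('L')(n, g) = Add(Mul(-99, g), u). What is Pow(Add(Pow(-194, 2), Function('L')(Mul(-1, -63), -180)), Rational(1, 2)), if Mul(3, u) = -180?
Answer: Mul(2, Pow(13849, Rational(1, 2))) ≈ 235.36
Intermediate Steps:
u = -60 (u = Mul(Rational(1, 3), -180) = -60)
Function('L')(n, g) = Add(-60, Mul(-99, g)) (Function('L')(n, g) = Add(Mul(-99, g), -60) = Add(-60, Mul(-99, g)))
Pow(Add(Pow(-194, 2), Function('L')(Mul(-1, -63), -180)), Rational(1, 2)) = Pow(Add(Pow(-194, 2), Add(-60, Mul(-99, -180))), Rational(1, 2)) = Pow(Add(37636, Add(-60, 17820)), Rational(1, 2)) = Pow(Add(37636, 17760), Rational(1, 2)) = Pow(55396, Rational(1, 2)) = Mul(2, Pow(13849, Rational(1, 2)))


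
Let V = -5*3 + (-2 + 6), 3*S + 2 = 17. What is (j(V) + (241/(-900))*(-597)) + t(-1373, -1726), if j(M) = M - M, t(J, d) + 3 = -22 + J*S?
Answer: -2019041/300 ≈ -6730.1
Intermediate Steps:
S = 5 (S = -2/3 + (1/3)*17 = -2/3 + 17/3 = 5)
V = -11 (V = -15 + 4 = -11)
t(J, d) = -25 + 5*J (t(J, d) = -3 + (-22 + J*5) = -3 + (-22 + 5*J) = -25 + 5*J)
j(M) = 0
(j(V) + (241/(-900))*(-597)) + t(-1373, -1726) = (0 + (241/(-900))*(-597)) + (-25 + 5*(-1373)) = (0 + (241*(-1/900))*(-597)) + (-25 - 6865) = (0 - 241/900*(-597)) - 6890 = (0 + 47959/300) - 6890 = 47959/300 - 6890 = -2019041/300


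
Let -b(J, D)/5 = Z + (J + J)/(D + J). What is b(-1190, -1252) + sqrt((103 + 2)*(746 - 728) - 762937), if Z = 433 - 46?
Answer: -2368585/1221 + I*sqrt(761047) ≈ -1939.9 + 872.38*I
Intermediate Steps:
Z = 387
b(J, D) = -1935 - 10*J/(D + J) (b(J, D) = -5*(387 + (J + J)/(D + J)) = -5*(387 + (2*J)/(D + J)) = -5*(387 + 2*J/(D + J)) = -1935 - 10*J/(D + J))
b(-1190, -1252) + sqrt((103 + 2)*(746 - 728) - 762937) = 5*(-389*(-1190) - 387*(-1252))/(-1252 - 1190) + sqrt((103 + 2)*(746 - 728) - 762937) = 5*(462910 + 484524)/(-2442) + sqrt(105*18 - 762937) = 5*(-1/2442)*947434 + sqrt(1890 - 762937) = -2368585/1221 + sqrt(-761047) = -2368585/1221 + I*sqrt(761047)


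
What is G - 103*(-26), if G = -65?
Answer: 2613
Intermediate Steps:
G - 103*(-26) = -65 - 103*(-26) = -65 + 2678 = 2613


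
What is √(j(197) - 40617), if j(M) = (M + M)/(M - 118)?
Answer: I*√253459571/79 ≈ 201.52*I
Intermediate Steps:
j(M) = 2*M/(-118 + M) (j(M) = (2*M)/(-118 + M) = 2*M/(-118 + M))
√(j(197) - 40617) = √(2*197/(-118 + 197) - 40617) = √(2*197/79 - 40617) = √(2*197*(1/79) - 40617) = √(394/79 - 40617) = √(-3208349/79) = I*√253459571/79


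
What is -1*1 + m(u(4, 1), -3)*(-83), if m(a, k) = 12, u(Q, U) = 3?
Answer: -997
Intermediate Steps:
-1*1 + m(u(4, 1), -3)*(-83) = -1*1 + 12*(-83) = -1 - 996 = -997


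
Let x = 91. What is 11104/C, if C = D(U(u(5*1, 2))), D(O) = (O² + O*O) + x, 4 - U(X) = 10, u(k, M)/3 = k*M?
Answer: 11104/163 ≈ 68.123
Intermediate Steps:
u(k, M) = 3*M*k (u(k, M) = 3*(k*M) = 3*(M*k) = 3*M*k)
U(X) = -6 (U(X) = 4 - 1*10 = 4 - 10 = -6)
D(O) = 91 + 2*O² (D(O) = (O² + O*O) + 91 = (O² + O²) + 91 = 2*O² + 91 = 91 + 2*O²)
C = 163 (C = 91 + 2*(-6)² = 91 + 2*36 = 91 + 72 = 163)
11104/C = 11104/163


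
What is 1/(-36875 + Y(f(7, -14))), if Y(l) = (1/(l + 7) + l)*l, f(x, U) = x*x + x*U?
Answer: -6/206837 ≈ -2.9008e-5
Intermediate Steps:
f(x, U) = x**2 + U*x
Y(l) = l*(l + 1/(7 + l)) (Y(l) = (1/(7 + l) + l)*l = (l + 1/(7 + l))*l = l*(l + 1/(7 + l)))
1/(-36875 + Y(f(7, -14))) = 1/(-36875 + (7*(-14 + 7))*(1 + (7*(-14 + 7))**2 + 7*(7*(-14 + 7)))/(7 + 7*(-14 + 7))) = 1/(-36875 + (7*(-7))*(1 + (7*(-7))**2 + 7*(7*(-7)))/(7 + 7*(-7))) = 1/(-36875 - 49*(1 + (-49)**2 + 7*(-49))/(7 - 49)) = 1/(-36875 - 49*(1 + 2401 - 343)/(-42)) = 1/(-36875 - 49*(-1/42)*2059) = 1/(-36875 + 14413/6) = 1/(-206837/6) = -6/206837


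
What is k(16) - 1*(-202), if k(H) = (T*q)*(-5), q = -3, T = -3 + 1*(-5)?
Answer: 82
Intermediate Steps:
T = -8 (T = -3 - 5 = -8)
k(H) = -120 (k(H) = -8*(-3)*(-5) = 24*(-5) = -120)
k(16) - 1*(-202) = -120 - 1*(-202) = -120 + 202 = 82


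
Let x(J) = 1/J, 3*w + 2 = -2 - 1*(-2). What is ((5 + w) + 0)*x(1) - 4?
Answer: ⅓ ≈ 0.33333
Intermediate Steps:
w = -⅔ (w = -⅔ + (-2 - 1*(-2))/3 = -⅔ + (-2 + 2)/3 = -⅔ + (⅓)*0 = -⅔ + 0 = -⅔ ≈ -0.66667)
((5 + w) + 0)*x(1) - 4 = ((5 - ⅔) + 0)/1 - 4 = (13/3 + 0)*1 - 4 = (13/3)*1 - 4 = 13/3 - 4 = ⅓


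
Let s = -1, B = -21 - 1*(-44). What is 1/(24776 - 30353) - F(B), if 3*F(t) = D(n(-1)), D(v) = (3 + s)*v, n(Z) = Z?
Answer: 1239/1859 ≈ 0.66649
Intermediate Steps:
B = 23 (B = -21 + 44 = 23)
D(v) = 2*v (D(v) = (3 - 1)*v = 2*v)
F(t) = -2/3 (F(t) = (2*(-1))/3 = (1/3)*(-2) = -2/3)
1/(24776 - 30353) - F(B) = 1/(24776 - 30353) - 1*(-2/3) = 1/(-5577) + 2/3 = -1/5577 + 2/3 = 1239/1859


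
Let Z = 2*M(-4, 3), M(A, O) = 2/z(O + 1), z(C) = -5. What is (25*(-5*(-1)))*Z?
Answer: -100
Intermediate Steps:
M(A, O) = -⅖ (M(A, O) = 2/(-5) = 2*(-⅕) = -⅖)
Z = -⅘ (Z = 2*(-⅖) = -⅘ ≈ -0.80000)
(25*(-5*(-1)))*Z = (25*(-5*(-1)))*(-⅘) = (25*5)*(-⅘) = 125*(-⅘) = -100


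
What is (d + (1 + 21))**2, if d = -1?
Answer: 441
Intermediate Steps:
(d + (1 + 21))**2 = (-1 + (1 + 21))**2 = (-1 + 22)**2 = 21**2 = 441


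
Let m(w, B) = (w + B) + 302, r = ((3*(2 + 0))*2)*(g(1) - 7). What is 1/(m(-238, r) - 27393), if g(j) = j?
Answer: -1/27401 ≈ -3.6495e-5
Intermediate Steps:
r = -72 (r = ((3*(2 + 0))*2)*(1 - 7) = ((3*2)*2)*(-6) = (6*2)*(-6) = 12*(-6) = -72)
m(w, B) = 302 + B + w (m(w, B) = (B + w) + 302 = 302 + B + w)
1/(m(-238, r) - 27393) = 1/((302 - 72 - 238) - 27393) = 1/(-8 - 27393) = 1/(-27401) = -1/27401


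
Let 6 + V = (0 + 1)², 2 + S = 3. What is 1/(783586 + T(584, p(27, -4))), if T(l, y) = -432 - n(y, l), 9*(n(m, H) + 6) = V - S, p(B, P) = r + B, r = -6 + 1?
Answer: 3/2349482 ≈ 1.2769e-6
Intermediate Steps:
r = -5
S = 1 (S = -2 + 3 = 1)
V = -5 (V = -6 + (0 + 1)² = -6 + 1² = -6 + 1 = -5)
p(B, P) = -5 + B
n(m, H) = -20/3 (n(m, H) = -6 + (-5 - 1*1)/9 = -6 + (-5 - 1)/9 = -6 + (⅑)*(-6) = -6 - ⅔ = -20/3)
T(l, y) = -1276/3 (T(l, y) = -432 - 1*(-20/3) = -432 + 20/3 = -1276/3)
1/(783586 + T(584, p(27, -4))) = 1/(783586 - 1276/3) = 1/(2349482/3) = 3/2349482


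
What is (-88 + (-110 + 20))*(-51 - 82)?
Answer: 23674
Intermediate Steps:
(-88 + (-110 + 20))*(-51 - 82) = (-88 - 90)*(-133) = -178*(-133) = 23674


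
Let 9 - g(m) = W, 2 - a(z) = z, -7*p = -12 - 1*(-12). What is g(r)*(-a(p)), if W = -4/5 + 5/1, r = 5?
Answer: -48/5 ≈ -9.6000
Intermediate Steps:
p = 0 (p = -(-12 - 1*(-12))/7 = -(-12 + 12)/7 = -⅐*0 = 0)
a(z) = 2 - z
W = 21/5 (W = -4*⅕ + 5*1 = -⅘ + 5 = 21/5 ≈ 4.2000)
g(m) = 24/5 (g(m) = 9 - 1*21/5 = 9 - 21/5 = 24/5)
g(r)*(-a(p)) = 24*(-(2 - 1*0))/5 = 24*(-(2 + 0))/5 = 24*(-1*2)/5 = (24/5)*(-2) = -48/5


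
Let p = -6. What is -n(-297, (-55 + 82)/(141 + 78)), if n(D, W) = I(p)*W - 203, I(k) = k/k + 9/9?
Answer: 14801/73 ≈ 202.75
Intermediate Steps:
I(k) = 2 (I(k) = 1 + 9*(⅑) = 1 + 1 = 2)
n(D, W) = -203 + 2*W (n(D, W) = 2*W - 203 = -203 + 2*W)
-n(-297, (-55 + 82)/(141 + 78)) = -(-203 + 2*((-55 + 82)/(141 + 78))) = -(-203 + 2*(27/219)) = -(-203 + 2*(27*(1/219))) = -(-203 + 2*(9/73)) = -(-203 + 18/73) = -1*(-14801/73) = 14801/73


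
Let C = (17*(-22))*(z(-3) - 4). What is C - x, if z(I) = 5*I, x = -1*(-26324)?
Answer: -19218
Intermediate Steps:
x = 26324
C = 7106 (C = (17*(-22))*(5*(-3) - 4) = -374*(-15 - 4) = -374*(-19) = 7106)
C - x = 7106 - 1*26324 = 7106 - 26324 = -19218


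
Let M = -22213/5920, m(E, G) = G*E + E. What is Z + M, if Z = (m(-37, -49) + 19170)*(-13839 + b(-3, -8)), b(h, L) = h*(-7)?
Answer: -1713436443973/5920 ≈ -2.8943e+8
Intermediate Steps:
m(E, G) = E + E*G (m(E, G) = E*G + E = E + E*G)
b(h, L) = -7*h
M = -22213/5920 (M = -22213*1/5920 = -22213/5920 ≈ -3.7522)
Z = -289431828 (Z = (-37*(1 - 49) + 19170)*(-13839 - 7*(-3)) = (-37*(-48) + 19170)*(-13839 + 21) = (1776 + 19170)*(-13818) = 20946*(-13818) = -289431828)
Z + M = -289431828 - 22213/5920 = -1713436443973/5920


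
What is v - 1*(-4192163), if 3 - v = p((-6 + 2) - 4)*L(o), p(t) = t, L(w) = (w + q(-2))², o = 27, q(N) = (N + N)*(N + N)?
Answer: 4206958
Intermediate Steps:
q(N) = 4*N² (q(N) = (2*N)*(2*N) = 4*N²)
L(w) = (16 + w)² (L(w) = (w + 4*(-2)²)² = (w + 4*4)² = (w + 16)² = (16 + w)²)
v = 14795 (v = 3 - ((-6 + 2) - 4)*(16 + 27)² = 3 - (-4 - 4)*43² = 3 - (-8)*1849 = 3 - 1*(-14792) = 3 + 14792 = 14795)
v - 1*(-4192163) = 14795 - 1*(-4192163) = 14795 + 4192163 = 4206958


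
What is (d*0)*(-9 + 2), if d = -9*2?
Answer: 0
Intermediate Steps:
d = -18
(d*0)*(-9 + 2) = (-18*0)*(-9 + 2) = 0*(-7) = 0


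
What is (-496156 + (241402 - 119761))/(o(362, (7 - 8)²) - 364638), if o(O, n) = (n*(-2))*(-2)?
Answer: 374515/364634 ≈ 1.0271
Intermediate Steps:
o(O, n) = 4*n (o(O, n) = -2*n*(-2) = 4*n)
(-496156 + (241402 - 119761))/(o(362, (7 - 8)²) - 364638) = (-496156 + (241402 - 119761))/(4*(7 - 8)² - 364638) = (-496156 + 121641)/(4*(-1)² - 364638) = -374515/(4*1 - 364638) = -374515/(4 - 364638) = -374515/(-364634) = -374515*(-1/364634) = 374515/364634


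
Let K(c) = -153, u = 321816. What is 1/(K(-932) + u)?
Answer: 1/321663 ≈ 3.1088e-6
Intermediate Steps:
1/(K(-932) + u) = 1/(-153 + 321816) = 1/321663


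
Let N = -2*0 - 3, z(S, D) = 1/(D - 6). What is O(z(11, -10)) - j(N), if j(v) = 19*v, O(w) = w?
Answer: 911/16 ≈ 56.938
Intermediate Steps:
z(S, D) = 1/(-6 + D)
N = -3 (N = 0 - 3 = -3)
O(z(11, -10)) - j(N) = 1/(-6 - 10) - 19*(-3) = 1/(-16) - 1*(-57) = -1/16 + 57 = 911/16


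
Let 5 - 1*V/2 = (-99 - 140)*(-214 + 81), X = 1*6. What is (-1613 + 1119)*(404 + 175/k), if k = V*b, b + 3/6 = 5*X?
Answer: -187116227519/937569 ≈ -1.9958e+5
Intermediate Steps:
X = 6
b = 59/2 (b = -½ + 5*6 = -½ + 30 = 59/2 ≈ 29.500)
V = -63564 (V = 10 - 2*(-99 - 140)*(-214 + 81) = 10 - (-478)*(-133) = 10 - 2*31787 = 10 - 63574 = -63564)
k = -1875138 (k = -63564*59/2 = -1875138)
(-1613 + 1119)*(404 + 175/k) = (-1613 + 1119)*(404 + 175/(-1875138)) = -494*(404 + 175*(-1/1875138)) = -494*(404 - 175/1875138) = -494*757555577/1875138 = -187116227519/937569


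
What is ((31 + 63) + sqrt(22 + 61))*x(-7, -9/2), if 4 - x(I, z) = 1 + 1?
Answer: 188 + 2*sqrt(83) ≈ 206.22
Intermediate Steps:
x(I, z) = 2 (x(I, z) = 4 - (1 + 1) = 4 - 1*2 = 4 - 2 = 2)
((31 + 63) + sqrt(22 + 61))*x(-7, -9/2) = ((31 + 63) + sqrt(22 + 61))*2 = (94 + sqrt(83))*2 = 188 + 2*sqrt(83)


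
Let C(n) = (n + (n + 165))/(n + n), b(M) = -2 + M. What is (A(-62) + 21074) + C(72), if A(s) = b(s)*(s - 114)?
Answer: 1552327/48 ≈ 32340.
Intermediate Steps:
A(s) = (-114 + s)*(-2 + s) (A(s) = (-2 + s)*(s - 114) = (-2 + s)*(-114 + s) = (-114 + s)*(-2 + s))
C(n) = (165 + 2*n)/(2*n) (C(n) = (n + (165 + n))/((2*n)) = (165 + 2*n)*(1/(2*n)) = (165 + 2*n)/(2*n))
(A(-62) + 21074) + C(72) = ((-114 - 62)*(-2 - 62) + 21074) + (165/2 + 72)/72 = (-176*(-64) + 21074) + (1/72)*(309/2) = (11264 + 21074) + 103/48 = 32338 + 103/48 = 1552327/48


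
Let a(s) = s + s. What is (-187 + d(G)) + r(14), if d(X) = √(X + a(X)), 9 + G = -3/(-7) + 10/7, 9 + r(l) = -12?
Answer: -208 + 5*I*√42/7 ≈ -208.0 + 4.6291*I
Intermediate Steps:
r(l) = -21 (r(l) = -9 - 12 = -21)
a(s) = 2*s
G = -50/7 (G = -9 + (-3/(-7) + 10/7) = -9 + (-3*(-⅐) + 10*(⅐)) = -9 + (3/7 + 10/7) = -9 + 13/7 = -50/7 ≈ -7.1429)
d(X) = √3*√X (d(X) = √(X + 2*X) = √(3*X) = √3*√X)
(-187 + d(G)) + r(14) = (-187 + √3*√(-50/7)) - 21 = (-187 + √3*(5*I*√14/7)) - 21 = (-187 + 5*I*√42/7) - 21 = -208 + 5*I*√42/7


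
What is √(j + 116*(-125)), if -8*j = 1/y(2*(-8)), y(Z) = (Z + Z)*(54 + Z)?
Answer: I*√5360127962/608 ≈ 120.42*I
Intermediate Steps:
y(Z) = 2*Z*(54 + Z) (y(Z) = (2*Z)*(54 + Z) = 2*Z*(54 + Z))
j = 1/9728 (j = -(-1/(32*(54 + 2*(-8))))/8 = -(-1/(32*(54 - 16)))/8 = -1/(8*(2*(-16)*38)) = -⅛/(-1216) = -⅛*(-1/1216) = 1/9728 ≈ 0.00010280)
√(j + 116*(-125)) = √(1/9728 + 116*(-125)) = √(1/9728 - 14500) = √(-141055999/9728) = I*√5360127962/608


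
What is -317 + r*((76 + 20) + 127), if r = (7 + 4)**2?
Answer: 26666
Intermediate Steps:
r = 121 (r = 11**2 = 121)
-317 + r*((76 + 20) + 127) = -317 + 121*((76 + 20) + 127) = -317 + 121*(96 + 127) = -317 + 121*223 = -317 + 26983 = 26666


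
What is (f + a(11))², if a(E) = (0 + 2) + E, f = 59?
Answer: 5184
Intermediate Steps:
a(E) = 2 + E
(f + a(11))² = (59 + (2 + 11))² = (59 + 13)² = 72² = 5184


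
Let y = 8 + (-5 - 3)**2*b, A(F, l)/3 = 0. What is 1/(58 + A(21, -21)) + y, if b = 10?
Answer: 37585/58 ≈ 648.02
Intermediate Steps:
A(F, l) = 0 (A(F, l) = 3*0 = 0)
y = 648 (y = 8 + (-5 - 3)**2*10 = 8 + (-8)**2*10 = 8 + 64*10 = 8 + 640 = 648)
1/(58 + A(21, -21)) + y = 1/(58 + 0) + 648 = 1/58 + 648 = 37585/58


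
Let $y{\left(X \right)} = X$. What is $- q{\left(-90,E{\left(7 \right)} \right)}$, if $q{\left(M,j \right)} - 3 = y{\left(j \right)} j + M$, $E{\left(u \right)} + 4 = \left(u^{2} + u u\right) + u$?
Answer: $-10114$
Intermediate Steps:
$E{\left(u \right)} = -4 + u + 2 u^{2}$ ($E{\left(u \right)} = -4 + \left(\left(u^{2} + u u\right) + u\right) = -4 + \left(\left(u^{2} + u^{2}\right) + u\right) = -4 + \left(2 u^{2} + u\right) = -4 + \left(u + 2 u^{2}\right) = -4 + u + 2 u^{2}$)
$q{\left(M,j \right)} = 3 + M + j^{2}$ ($q{\left(M,j \right)} = 3 + \left(j j + M\right) = 3 + \left(j^{2} + M\right) = 3 + \left(M + j^{2}\right) = 3 + M + j^{2}$)
$- q{\left(-90,E{\left(7 \right)} \right)} = - (3 - 90 + \left(-4 + 7 + 2 \cdot 7^{2}\right)^{2}) = - (3 - 90 + \left(-4 + 7 + 2 \cdot 49\right)^{2}) = - (3 - 90 + \left(-4 + 7 + 98\right)^{2}) = - (3 - 90 + 101^{2}) = - (3 - 90 + 10201) = \left(-1\right) 10114 = -10114$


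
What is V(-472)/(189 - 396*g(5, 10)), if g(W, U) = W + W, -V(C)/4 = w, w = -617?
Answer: -2468/3771 ≈ -0.65447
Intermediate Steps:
V(C) = 2468 (V(C) = -4*(-617) = 2468)
g(W, U) = 2*W
V(-472)/(189 - 396*g(5, 10)) = 2468/(189 - 792*5) = 2468/(189 - 396*10) = 2468/(189 - 3960) = 2468/(-3771) = 2468*(-1/3771) = -2468/3771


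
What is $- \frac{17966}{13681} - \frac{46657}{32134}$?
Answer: $- \frac{1215633861}{439625254} \approx -2.7652$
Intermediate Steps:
$- \frac{17966}{13681} - \frac{46657}{32134} = - \frac{1215633861}{439625254}$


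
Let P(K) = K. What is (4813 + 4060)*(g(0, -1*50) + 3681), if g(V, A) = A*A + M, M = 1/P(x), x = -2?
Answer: 109679153/2 ≈ 5.4840e+7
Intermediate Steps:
M = -½ (M = 1/(-2) = -½ ≈ -0.50000)
g(V, A) = -½ + A² (g(V, A) = A*A - ½ = A² - ½ = -½ + A²)
(4813 + 4060)*(g(0, -1*50) + 3681) = (4813 + 4060)*((-½ + (-1*50)²) + 3681) = 8873*((-½ + (-50)²) + 3681) = 8873*((-½ + 2500) + 3681) = 8873*(4999/2 + 3681) = 8873*(12361/2) = 109679153/2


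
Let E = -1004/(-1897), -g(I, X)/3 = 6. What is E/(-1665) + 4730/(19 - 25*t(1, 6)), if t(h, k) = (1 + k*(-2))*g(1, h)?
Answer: -14944679374/15574588155 ≈ -0.95956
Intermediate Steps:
g(I, X) = -18 (g(I, X) = -3*6 = -18)
E = 1004/1897 (E = -1004*(-1/1897) = 1004/1897 ≈ 0.52926)
t(h, k) = -18 + 36*k (t(h, k) = (1 + k*(-2))*(-18) = (1 - 2*k)*(-18) = -18 + 36*k)
E/(-1665) + 4730/(19 - 25*t(1, 6)) = (1004/1897)/(-1665) + 4730/(19 - 25*(-18 + 36*6)) = (1004/1897)*(-1/1665) + 4730/(19 - 25*(-18 + 216)) = -1004/3158505 + 4730/(19 - 25*198) = -1004/3158505 + 4730/(19 - 4950) = -1004/3158505 + 4730/(-4931) = -1004/3158505 + 4730*(-1/4931) = -1004/3158505 - 4730/4931 = -14944679374/15574588155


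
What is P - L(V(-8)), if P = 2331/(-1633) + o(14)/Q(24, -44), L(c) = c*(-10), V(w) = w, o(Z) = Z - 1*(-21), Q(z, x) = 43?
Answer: -5660598/70219 ≈ -80.614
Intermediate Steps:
o(Z) = 21 + Z (o(Z) = Z + 21 = 21 + Z)
L(c) = -10*c
P = -43078/70219 (P = 2331/(-1633) + (21 + 14)/43 = 2331*(-1/1633) + 35*(1/43) = -2331/1633 + 35/43 = -43078/70219 ≈ -0.61348)
P - L(V(-8)) = -43078/70219 - (-10)*(-8) = -43078/70219 - 1*80 = -43078/70219 - 80 = -5660598/70219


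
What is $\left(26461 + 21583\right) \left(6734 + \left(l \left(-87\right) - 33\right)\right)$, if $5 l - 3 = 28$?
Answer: $\frac{1480139552}{5} \approx 2.9603 \cdot 10^{8}$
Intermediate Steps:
$l = \frac{31}{5}$ ($l = \frac{3}{5} + \frac{1}{5} \cdot 28 = \frac{3}{5} + \frac{28}{5} = \frac{31}{5} \approx 6.2$)
$\left(26461 + 21583\right) \left(6734 + \left(l \left(-87\right) - 33\right)\right) = \left(26461 + 21583\right) \left(6734 + \left(\frac{31}{5} \left(-87\right) - 33\right)\right) = 48044 \left(6734 - \frac{2862}{5}\right) = 48044 \cdot \frac{30808}{5} = \frac{1480139552}{5}$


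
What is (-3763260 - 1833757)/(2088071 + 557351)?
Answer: -5597017/2645422 ≈ -2.1157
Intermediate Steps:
(-3763260 - 1833757)/(2088071 + 557351) = -5597017/2645422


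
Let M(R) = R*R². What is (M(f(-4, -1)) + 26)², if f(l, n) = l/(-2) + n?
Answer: 729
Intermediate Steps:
f(l, n) = n - l/2 (f(l, n) = l*(-½) + n = -l/2 + n = n - l/2)
M(R) = R³
(M(f(-4, -1)) + 26)² = ((-1 - ½*(-4))³ + 26)² = ((-1 + 2)³ + 26)² = (1³ + 26)² = (1 + 26)² = 27² = 729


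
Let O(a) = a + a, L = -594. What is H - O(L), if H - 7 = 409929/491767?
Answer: 588071494/491767 ≈ 1195.8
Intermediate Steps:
O(a) = 2*a
H = 3852298/491767 (H = 7 + 409929/491767 = 3852298/491767 ≈ 7.8336)
H - O(L) = 3852298/491767 - 2*(-594) = 3852298/491767 - 1*(-1188) = 3852298/491767 + 1188 = 588071494/491767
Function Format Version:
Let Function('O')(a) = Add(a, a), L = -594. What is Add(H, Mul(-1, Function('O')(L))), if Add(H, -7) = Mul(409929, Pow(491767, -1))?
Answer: Rational(588071494, 491767) ≈ 1195.8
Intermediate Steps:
Function('O')(a) = Mul(2, a)
H = Rational(3852298, 491767) (H = Add(7, Mul(409929, Pow(491767, -1))) = Add(7, Mul(409929, Rational(1, 491767))) = Add(7, Rational(409929, 491767)) = Rational(3852298, 491767) ≈ 7.8336)
Add(H, Mul(-1, Function('O')(L))) = Add(Rational(3852298, 491767), Mul(-1, Mul(2, -594))) = Add(Rational(3852298, 491767), Mul(-1, -1188)) = Add(Rational(3852298, 491767), 1188) = Rational(588071494, 491767)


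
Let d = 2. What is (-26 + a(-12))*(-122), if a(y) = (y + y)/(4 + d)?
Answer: 3660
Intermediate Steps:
a(y) = y/3 (a(y) = (y + y)/(4 + 2) = (2*y)/6 = (2*y)*(⅙) = y/3)
(-26 + a(-12))*(-122) = (-26 + (⅓)*(-12))*(-122) = (-26 - 4)*(-122) = -30*(-122) = 3660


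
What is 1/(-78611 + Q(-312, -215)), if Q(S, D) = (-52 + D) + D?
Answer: -1/79093 ≈ -1.2643e-5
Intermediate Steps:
Q(S, D) = -52 + 2*D
1/(-78611 + Q(-312, -215)) = 1/(-78611 + (-52 + 2*(-215))) = 1/(-78611 + (-52 - 430)) = 1/(-78611 - 482) = 1/(-79093) = -1/79093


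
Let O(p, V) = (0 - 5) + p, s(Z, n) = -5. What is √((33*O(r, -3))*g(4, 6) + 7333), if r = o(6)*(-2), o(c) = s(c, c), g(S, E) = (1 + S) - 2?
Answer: 2*√1957 ≈ 88.476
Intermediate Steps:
g(S, E) = -1 + S
o(c) = -5
r = 10 (r = -5*(-2) = 10)
O(p, V) = -5 + p
√((33*O(r, -3))*g(4, 6) + 7333) = √((33*(-5 + 10))*(-1 + 4) + 7333) = √((33*5)*3 + 7333) = √(165*3 + 7333) = √(495 + 7333) = √7828 = 2*√1957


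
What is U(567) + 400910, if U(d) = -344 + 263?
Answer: 400829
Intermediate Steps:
U(d) = -81
U(567) + 400910 = -81 + 400910 = 400829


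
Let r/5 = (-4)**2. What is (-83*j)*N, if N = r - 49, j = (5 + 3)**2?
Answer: -164672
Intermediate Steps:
j = 64 (j = 8**2 = 64)
r = 80 (r = 5*(-4)**2 = 5*16 = 80)
N = 31 (N = 80 - 49 = 31)
(-83*j)*N = -83*64*31 = -5312*31 = -164672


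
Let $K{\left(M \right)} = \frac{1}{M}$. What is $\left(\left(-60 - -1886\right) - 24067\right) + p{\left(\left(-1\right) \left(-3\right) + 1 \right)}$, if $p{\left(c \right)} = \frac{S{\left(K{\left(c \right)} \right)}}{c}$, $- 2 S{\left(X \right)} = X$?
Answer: $- \frac{711713}{32} \approx -22241.0$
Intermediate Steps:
$S{\left(X \right)} = - \frac{X}{2}$
$p{\left(c \right)} = - \frac{1}{2 c^{2}}$ ($p{\left(c \right)} = \frac{\left(- \frac{1}{2}\right) \frac{1}{c}}{c} = - \frac{1}{2 c^{2}}$)
$\left(\left(-60 - -1886\right) - 24067\right) + p{\left(\left(-1\right) \left(-3\right) + 1 \right)} = \left(\left(-60 - -1886\right) - 24067\right) - \frac{1}{2 \left(\left(-1\right) \left(-3\right) + 1\right)^{2}} = \left(\left(-60 + 1886\right) - 24067\right) - \frac{1}{2 \left(3 + 1\right)^{2}} = \left(1826 - 24067\right) - \frac{1}{2 \cdot 16} = -22241 - \frac{1}{32} = - \frac{711713}{32}$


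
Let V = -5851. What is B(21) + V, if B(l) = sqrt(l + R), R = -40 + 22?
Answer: -5851 + sqrt(3) ≈ -5849.3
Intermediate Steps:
R = -18
B(l) = sqrt(-18 + l) (B(l) = sqrt(l - 18) = sqrt(-18 + l))
B(21) + V = sqrt(-18 + 21) - 5851 = sqrt(3) - 5851 = -5851 + sqrt(3)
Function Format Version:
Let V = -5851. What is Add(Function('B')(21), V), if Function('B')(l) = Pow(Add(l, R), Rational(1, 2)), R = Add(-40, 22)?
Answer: Add(-5851, Pow(3, Rational(1, 2))) ≈ -5849.3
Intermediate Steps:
R = -18
Function('B')(l) = Pow(Add(-18, l), Rational(1, 2)) (Function('B')(l) = Pow(Add(l, -18), Rational(1, 2)) = Pow(Add(-18, l), Rational(1, 2)))
Add(Function('B')(21), V) = Add(Pow(Add(-18, 21), Rational(1, 2)), -5851) = Add(Pow(3, Rational(1, 2)), -5851) = Add(-5851, Pow(3, Rational(1, 2)))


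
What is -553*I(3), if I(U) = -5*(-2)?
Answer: -5530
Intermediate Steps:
I(U) = 10
-553*I(3) = -553*10 = -5530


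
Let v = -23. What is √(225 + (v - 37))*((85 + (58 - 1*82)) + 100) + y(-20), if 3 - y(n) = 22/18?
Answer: 16/9 + 161*√165 ≈ 2069.9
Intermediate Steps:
y(n) = 16/9 (y(n) = 3 - 22/18 = 3 - 1*11/9 = 3 - 11/9 = 16/9)
√(225 + (v - 37))*((85 + (58 - 1*82)) + 100) + y(-20) = √(225 + (-23 - 37))*((85 + (58 - 1*82)) + 100) + 16/9 = √(225 - 60)*((85 + (58 - 82)) + 100) + 16/9 = √165*((85 - 24) + 100) + 16/9 = √165*(61 + 100) + 16/9 = √165*161 + 16/9 = 161*√165 + 16/9 = 16/9 + 161*√165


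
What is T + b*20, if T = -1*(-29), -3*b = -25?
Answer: 587/3 ≈ 195.67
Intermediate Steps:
b = 25/3 (b = -1/3*(-25) = 25/3 ≈ 8.3333)
T = 29
T + b*20 = 29 + (25/3)*20 = 29 + 500/3 = 587/3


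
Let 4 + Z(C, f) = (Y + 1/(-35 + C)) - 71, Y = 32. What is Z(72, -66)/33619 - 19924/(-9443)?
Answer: 24768509002/11746176029 ≈ 2.1086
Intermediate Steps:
Z(C, f) = -43 + 1/(-35 + C) (Z(C, f) = -4 + ((32 + 1/(-35 + C)) - 71) = -4 + (-39 + 1/(-35 + C)) = -43 + 1/(-35 + C))
Z(72, -66)/33619 - 19924/(-9443) = ((1506 - 43*72)/(-35 + 72))/33619 - 19924/(-9443) = ((1506 - 3096)/37)*(1/33619) - 19924*(-1/9443) = ((1/37)*(-1590))*(1/33619) + 19924/9443 = -1590/37*1/33619 + 19924/9443 = -1590/1243903 + 19924/9443 = 24768509002/11746176029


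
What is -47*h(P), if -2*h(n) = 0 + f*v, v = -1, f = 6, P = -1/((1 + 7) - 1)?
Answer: -141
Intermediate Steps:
P = -1/7 (P = -1/(8 - 1) = -1/7 ≈ -0.14286)
h(n) = 3 (h(n) = -(0 + 6*(-1))/2 = -(0 - 6)/2 = -1/2*(-6) = 3)
-47*h(P) = -47*3 = -141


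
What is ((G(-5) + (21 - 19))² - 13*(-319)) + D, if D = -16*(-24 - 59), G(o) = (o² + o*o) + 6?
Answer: 8839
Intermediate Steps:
G(o) = 6 + 2*o² (G(o) = (o² + o²) + 6 = 2*o² + 6 = 6 + 2*o²)
D = 1328 (D = -16*(-83) = 1328)
((G(-5) + (21 - 19))² - 13*(-319)) + D = (((6 + 2*(-5)²) + (21 - 19))² - 13*(-319)) + 1328 = (((6 + 2*25) + 2)² + 4147) + 1328 = (((6 + 50) + 2)² + 4147) + 1328 = ((56 + 2)² + 4147) + 1328 = (58² + 4147) + 1328 = (3364 + 4147) + 1328 = 7511 + 1328 = 8839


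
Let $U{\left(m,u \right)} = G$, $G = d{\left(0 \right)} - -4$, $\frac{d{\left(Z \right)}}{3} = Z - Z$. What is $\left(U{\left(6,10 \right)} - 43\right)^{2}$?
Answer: $1521$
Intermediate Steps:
$d{\left(Z \right)} = 0$ ($d{\left(Z \right)} = 3 \left(Z - Z\right) = 3 \cdot 0 = 0$)
$G = 4$ ($G = 0 - -4 = 0 + 4 = 4$)
$U{\left(m,u \right)} = 4$
$\left(U{\left(6,10 \right)} - 43\right)^{2} = \left(4 - 43\right)^{2} = \left(-39\right)^{2} = 1521$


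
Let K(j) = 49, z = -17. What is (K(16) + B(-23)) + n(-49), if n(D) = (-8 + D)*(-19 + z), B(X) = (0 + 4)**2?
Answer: 2117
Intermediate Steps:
B(X) = 16 (B(X) = 4**2 = 16)
n(D) = 288 - 36*D (n(D) = (-8 + D)*(-19 - 17) = (-8 + D)*(-36) = 288 - 36*D)
(K(16) + B(-23)) + n(-49) = (49 + 16) + (288 - 36*(-49)) = 65 + (288 + 1764) = 65 + 2052 = 2117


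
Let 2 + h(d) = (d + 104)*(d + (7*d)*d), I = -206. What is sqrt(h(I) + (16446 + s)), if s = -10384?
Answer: 2*I*sqrt(7568058) ≈ 5502.0*I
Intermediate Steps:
h(d) = -2 + (104 + d)*(d + 7*d**2) (h(d) = -2 + (d + 104)*(d + (7*d)*d) = -2 + (104 + d)*(d + 7*d**2))
sqrt(h(I) + (16446 + s)) = sqrt((-2 + 7*(-206)**3 + 104*(-206) + 729*(-206)**2) + (16446 - 10384)) = sqrt((-2 + 7*(-8741816) - 21424 + 729*42436) + 6062) = sqrt((-2 - 61192712 - 21424 + 30935844) + 6062) = sqrt(-30278294 + 6062) = sqrt(-30272232) = 2*I*sqrt(7568058)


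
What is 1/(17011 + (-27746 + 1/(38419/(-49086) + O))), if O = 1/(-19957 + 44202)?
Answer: -931419569/9999979163285 ≈ -9.3142e-5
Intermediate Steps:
O = 1/24245 ≈ 4.1246e-5
1/(17011 + (-27746 + 1/(38419/(-49086) + O))) = 1/(17011 + (-27746 + 1/(38419/(-49086) + 1/24245))) = 1/(17011 + (-27746 + 1/(38419*(-1/49086) + 1/24245))) = 1/(17011 + (-27746 + 1/(-38419/49086 + 1/24245))) = 1/(17011 + (-27746 + 1/(-931419569/1190090070))) = 1/(17011 + (-27746 - 1190090070/931419569)) = 1/(17011 - 25844357451544/931419569) = 1/(-9999979163285/931419569) = -931419569/9999979163285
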